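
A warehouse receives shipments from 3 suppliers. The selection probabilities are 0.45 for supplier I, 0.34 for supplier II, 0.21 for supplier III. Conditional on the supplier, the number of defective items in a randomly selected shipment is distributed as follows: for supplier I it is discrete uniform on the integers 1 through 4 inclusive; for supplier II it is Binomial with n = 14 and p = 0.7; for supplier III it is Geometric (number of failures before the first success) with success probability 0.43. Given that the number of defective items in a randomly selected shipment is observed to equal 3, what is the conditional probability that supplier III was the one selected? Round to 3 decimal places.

Likelihoods P(X=3 | ·): I: 0.25; II: 0.000221172; III: 0.079633.
Posterior ∝ prior × likelihood. Numerator for III: 0.21·0.079633 = 0.0167229.
Normalizing constant: 0.45·0.25 + 0.34·0.000221172 + 0.21·0.079633 = 0.129298.
P(III | observation) = 0.0167229 / 0.129298 = 0.129336.

0.129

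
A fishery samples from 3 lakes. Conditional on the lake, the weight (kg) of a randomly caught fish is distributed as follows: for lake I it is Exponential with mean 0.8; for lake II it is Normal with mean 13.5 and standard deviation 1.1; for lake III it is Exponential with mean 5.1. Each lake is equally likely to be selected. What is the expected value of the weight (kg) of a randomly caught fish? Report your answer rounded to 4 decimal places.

6.4667

Component means — I: 0.8; II: 13.5; III: 5.1.
E[X] = 0.333333·0.8 + 0.333333·13.5 + 0.333333·5.1 = 6.46667.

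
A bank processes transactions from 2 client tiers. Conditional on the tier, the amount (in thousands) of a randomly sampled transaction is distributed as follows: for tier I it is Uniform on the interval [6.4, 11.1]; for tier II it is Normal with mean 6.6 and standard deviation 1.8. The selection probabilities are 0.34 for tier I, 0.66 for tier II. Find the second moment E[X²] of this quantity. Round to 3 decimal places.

57.545

For each component E[X²] = Var + (mean)², giving I: 78.4033; II: 46.8.
Overall E[X²] = 0.34·78.4033 + 0.66·46.8 = 57.5451.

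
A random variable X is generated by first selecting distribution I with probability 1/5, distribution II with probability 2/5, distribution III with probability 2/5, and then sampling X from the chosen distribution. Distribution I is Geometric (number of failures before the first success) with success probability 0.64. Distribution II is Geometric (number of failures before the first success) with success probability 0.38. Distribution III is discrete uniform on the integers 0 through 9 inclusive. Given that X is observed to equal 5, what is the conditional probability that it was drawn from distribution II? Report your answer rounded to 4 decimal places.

Likelihoods P(X=5 | ·): I: 0.00386984; II: 0.034813; III: 0.1.
Posterior ∝ prior × likelihood. Numerator for II: 0.4·0.034813 = 0.0139252.
Normalizing constant: 0.2·0.00386984 + 0.4·0.034813 + 0.4·0.1 = 0.0546992.
P(II | observation) = 0.0139252 / 0.0546992 = 0.254578.

0.2546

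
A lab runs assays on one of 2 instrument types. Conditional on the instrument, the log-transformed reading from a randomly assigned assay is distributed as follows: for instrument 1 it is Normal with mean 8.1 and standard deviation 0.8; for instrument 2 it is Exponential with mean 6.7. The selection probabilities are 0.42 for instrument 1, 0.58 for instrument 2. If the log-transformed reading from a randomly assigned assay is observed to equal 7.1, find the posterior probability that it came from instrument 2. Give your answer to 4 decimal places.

0.2383

Likelihoods f(7.1 | ·): 1: 0.228311; 2: 0.0517253.
Posterior ∝ prior × likelihood. Numerator for 2: 0.58·0.0517253 = 0.0300007.
Normalizing constant: 0.42·0.228311 + 0.58·0.0517253 = 0.125891.
P(2 | observation) = 0.0300007 / 0.125891 = 0.238306.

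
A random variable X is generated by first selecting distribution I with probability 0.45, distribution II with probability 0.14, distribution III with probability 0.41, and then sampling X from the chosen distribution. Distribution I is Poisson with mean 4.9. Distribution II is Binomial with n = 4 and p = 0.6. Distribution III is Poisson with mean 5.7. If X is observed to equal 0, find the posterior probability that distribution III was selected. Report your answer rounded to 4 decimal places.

Likelihoods P(X=0 | ·): I: 0.00744658; II: 0.0256; III: 0.00334597.
Posterior ∝ prior × likelihood. Numerator for III: 0.41·0.00334597 = 0.00137185.
Normalizing constant: 0.45·0.00744658 + 0.14·0.0256 + 0.41·0.00334597 = 0.00830681.
P(III | observation) = 0.00137185 / 0.00830681 = 0.165147.

0.1651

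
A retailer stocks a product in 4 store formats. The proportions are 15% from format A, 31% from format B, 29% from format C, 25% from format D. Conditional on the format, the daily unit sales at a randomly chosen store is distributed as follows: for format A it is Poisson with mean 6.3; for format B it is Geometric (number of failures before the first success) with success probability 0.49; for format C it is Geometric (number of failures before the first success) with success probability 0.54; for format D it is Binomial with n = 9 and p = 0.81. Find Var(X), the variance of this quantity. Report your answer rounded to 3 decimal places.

11.056

Per component, A: μ=6.3, E[X²]=45.99; B: μ=1.04082, E[X²]=3.20741; C: μ=0.851852, E[X²]=2.30316; D: μ=7.29, E[X²]=54.5292.
E[X] = 0.15·6.3 + 0.31·1.04082 + 0.29·0.851852 + 0.25·7.29 = 3.33719.
E[X²] = 0.15·45.99 + 0.31·3.20741 + 0.29·2.30316 + 0.25·54.5292 = 22.193.
Var(X) = E[X²] − (E[X])² = 22.193 − 11.1368 = 11.0562.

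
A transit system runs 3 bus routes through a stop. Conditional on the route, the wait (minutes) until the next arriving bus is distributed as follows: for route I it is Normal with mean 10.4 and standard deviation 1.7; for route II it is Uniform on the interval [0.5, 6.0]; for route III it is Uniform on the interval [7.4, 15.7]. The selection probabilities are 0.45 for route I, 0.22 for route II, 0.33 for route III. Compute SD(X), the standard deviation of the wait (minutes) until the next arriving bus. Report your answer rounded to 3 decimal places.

3.743

Per component, I: μ=10.4, E[X²]=111.05; II: μ=3.25, E[X²]=13.0833; III: μ=11.55, E[X²]=139.143.
E[X] = 0.45·10.4 + 0.22·3.25 + 0.33·11.55 = 9.2065.
E[X²] = 0.45·111.05 + 0.22·13.0833 + 0.33·139.143 = 98.7681.
Var(X) = E[X²] − (E[X])² = 98.7681 − 84.7596 = 14.0085.
SD(X) = √14.0085 = 3.74279.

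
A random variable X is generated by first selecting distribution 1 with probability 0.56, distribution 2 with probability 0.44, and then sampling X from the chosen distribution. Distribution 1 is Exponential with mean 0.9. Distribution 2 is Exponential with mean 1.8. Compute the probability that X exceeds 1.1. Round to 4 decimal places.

Conditional on each component, P(X > 1.1): 1: 0.294575; 2: 0.542747.
By total probability, P(X > 1.1) = 0.56·0.294575 + 0.44·0.542747 = 0.403771.

0.4038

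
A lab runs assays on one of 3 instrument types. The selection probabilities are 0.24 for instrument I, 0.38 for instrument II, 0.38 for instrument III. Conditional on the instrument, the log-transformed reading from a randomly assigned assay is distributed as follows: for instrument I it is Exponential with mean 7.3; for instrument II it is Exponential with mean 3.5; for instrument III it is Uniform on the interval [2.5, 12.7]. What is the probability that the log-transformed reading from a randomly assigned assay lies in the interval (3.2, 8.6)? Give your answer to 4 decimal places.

0.4019

Conditional on each instrument, P(3.2 < X < 8.6): I: 0.337227; II: 0.315123; III: 0.529412.
By total probability, P(3.2 < X < 8.6) = 0.24·0.337227 + 0.38·0.315123 + 0.38·0.529412 = 0.401858.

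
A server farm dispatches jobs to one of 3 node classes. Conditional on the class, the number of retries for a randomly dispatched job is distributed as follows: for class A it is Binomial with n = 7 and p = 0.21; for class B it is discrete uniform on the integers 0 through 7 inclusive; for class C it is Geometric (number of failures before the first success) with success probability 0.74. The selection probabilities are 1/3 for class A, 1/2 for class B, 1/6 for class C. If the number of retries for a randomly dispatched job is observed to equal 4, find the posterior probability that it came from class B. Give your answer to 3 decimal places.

0.842

Likelihoods P(X=4 | ·): A: 0.0335604; B: 0.125; C: 0.00338162.
Posterior ∝ prior × likelihood. Numerator for B: 0.5·0.125 = 0.0625.
Normalizing constant: 0.333333·0.0335604 + 0.5·0.125 + 0.166667·0.00338162 = 0.0742504.
P(B | observation) = 0.0625 / 0.0742504 = 0.841746.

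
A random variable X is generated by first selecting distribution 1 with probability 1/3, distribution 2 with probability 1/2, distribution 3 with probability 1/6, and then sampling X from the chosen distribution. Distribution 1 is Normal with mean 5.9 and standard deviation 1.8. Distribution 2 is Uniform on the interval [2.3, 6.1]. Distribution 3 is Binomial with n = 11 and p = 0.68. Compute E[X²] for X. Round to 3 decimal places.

31.829

For each component E[X²] = Var + (mean)², giving 1: 38.05; 2: 18.8433; 3: 58.344.
Overall E[X²] = 0.333333·38.05 + 0.5·18.8433 + 0.166667·58.344 = 31.829.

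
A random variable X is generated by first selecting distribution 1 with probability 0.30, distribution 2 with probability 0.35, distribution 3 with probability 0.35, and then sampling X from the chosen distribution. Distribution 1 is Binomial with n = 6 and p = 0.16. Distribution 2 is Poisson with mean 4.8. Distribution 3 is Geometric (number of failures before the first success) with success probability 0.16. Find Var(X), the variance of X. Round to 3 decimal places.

16.912

Per component, 1: μ=0.96, E[X²]=1.728; 2: μ=4.8, E[X²]=27.84; 3: μ=5.25, E[X²]=60.375.
E[X] = 0.3·0.96 + 0.35·4.8 + 0.35·5.25 = 3.8055.
E[X²] = 0.3·1.728 + 0.35·27.84 + 0.35·60.375 = 31.3936.
Var(X) = E[X²] − (E[X])² = 31.3936 − 14.4818 = 16.9118.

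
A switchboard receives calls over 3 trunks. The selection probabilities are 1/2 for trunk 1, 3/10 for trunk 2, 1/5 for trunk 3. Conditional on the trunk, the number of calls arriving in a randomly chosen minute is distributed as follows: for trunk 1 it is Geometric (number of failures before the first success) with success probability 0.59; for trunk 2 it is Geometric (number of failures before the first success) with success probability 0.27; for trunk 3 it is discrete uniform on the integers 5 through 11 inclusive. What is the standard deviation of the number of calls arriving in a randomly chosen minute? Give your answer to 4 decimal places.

Per component, 1: μ=0.694915, E[X²]=1.66073; 2: μ=2.7037, E[X²]=17.3237; 3: μ=8, E[X²]=68.
E[X] = 0.5·0.694915 + 0.3·2.7037 + 0.2·8 = 2.75857.
E[X²] = 0.5·1.66073 + 0.3·17.3237 + 0.2·68 = 19.6275.
Var(X) = E[X²] − (E[X])² = 19.6275 − 7.6097 = 12.0178.
SD(X) = √12.0178 = 3.46667.

3.4667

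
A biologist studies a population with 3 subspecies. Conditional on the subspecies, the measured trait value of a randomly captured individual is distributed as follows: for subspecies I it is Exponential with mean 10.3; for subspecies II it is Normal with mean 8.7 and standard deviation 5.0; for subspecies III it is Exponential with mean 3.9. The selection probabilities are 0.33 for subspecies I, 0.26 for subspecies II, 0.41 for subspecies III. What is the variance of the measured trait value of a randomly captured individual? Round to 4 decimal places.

55.9634

Per component, I: μ=10.3, E[X²]=212.18; II: μ=8.7, E[X²]=100.69; III: μ=3.9, E[X²]=30.42.
E[X] = 0.33·10.3 + 0.26·8.7 + 0.41·3.9 = 7.26.
E[X²] = 0.33·212.18 + 0.26·100.69 + 0.41·30.42 = 108.671.
Var(X) = E[X²] − (E[X])² = 108.671 − 52.7076 = 55.9634.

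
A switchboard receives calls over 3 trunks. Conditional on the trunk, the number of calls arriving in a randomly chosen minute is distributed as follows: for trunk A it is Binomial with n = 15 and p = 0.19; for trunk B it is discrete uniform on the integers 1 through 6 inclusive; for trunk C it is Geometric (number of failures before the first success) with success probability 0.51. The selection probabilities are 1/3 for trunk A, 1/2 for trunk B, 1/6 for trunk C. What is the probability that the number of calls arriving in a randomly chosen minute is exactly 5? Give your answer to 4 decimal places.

0.1159

Conditional on each trunk, P(X = 5): A: 0.0904011; B: 0.166667; C: 0.0144062.
By total probability, P(X = 5) = 0.333333·0.0904011 + 0.5·0.166667 + 0.166667·0.0144062 = 0.115868.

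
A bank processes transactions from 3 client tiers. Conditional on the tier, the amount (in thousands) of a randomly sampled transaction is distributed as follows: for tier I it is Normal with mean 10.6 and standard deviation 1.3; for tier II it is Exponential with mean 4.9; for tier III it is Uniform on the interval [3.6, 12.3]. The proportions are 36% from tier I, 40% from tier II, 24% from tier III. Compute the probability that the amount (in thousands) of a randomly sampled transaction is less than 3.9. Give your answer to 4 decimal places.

Conditional on each tier, P(X < 3.9): I: 1.27599e-07; II: 0.548833; III: 0.0344828.
By total probability, P(X < 3.9) = 0.36·1.27599e-07 + 0.4·0.548833 + 0.24·0.0344828 = 0.227809.

0.2278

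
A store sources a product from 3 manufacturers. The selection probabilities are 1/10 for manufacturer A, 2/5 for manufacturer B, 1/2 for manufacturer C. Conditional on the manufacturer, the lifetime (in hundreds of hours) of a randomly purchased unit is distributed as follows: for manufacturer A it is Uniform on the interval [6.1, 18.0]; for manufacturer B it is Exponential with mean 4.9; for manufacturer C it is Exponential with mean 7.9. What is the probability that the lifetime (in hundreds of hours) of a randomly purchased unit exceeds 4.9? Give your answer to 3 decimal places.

0.516

Conditional on each manufacturer, P(X > 4.9): A: 1; B: 0.367879; C: 0.537808.
By total probability, P(X > 4.9) = 0.1·1 + 0.4·0.367879 + 0.5·0.537808 = 0.516056.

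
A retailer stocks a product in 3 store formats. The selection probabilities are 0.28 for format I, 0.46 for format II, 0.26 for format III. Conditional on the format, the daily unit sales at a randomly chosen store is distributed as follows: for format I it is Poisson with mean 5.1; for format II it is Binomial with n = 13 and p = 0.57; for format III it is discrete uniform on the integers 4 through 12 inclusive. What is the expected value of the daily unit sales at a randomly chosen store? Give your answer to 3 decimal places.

Component means — I: 5.1; II: 7.41; III: 8.
E[X] = 0.28·5.1 + 0.46·7.41 + 0.26·8 = 6.9166.

6.917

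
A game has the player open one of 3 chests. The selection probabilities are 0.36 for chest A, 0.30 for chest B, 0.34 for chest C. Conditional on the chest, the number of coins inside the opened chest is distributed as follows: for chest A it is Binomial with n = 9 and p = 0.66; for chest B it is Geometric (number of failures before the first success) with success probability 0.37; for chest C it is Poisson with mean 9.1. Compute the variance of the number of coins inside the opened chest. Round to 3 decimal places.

Per component, A: μ=5.94, E[X²]=37.3032; B: μ=1.7027, E[X²]=7.5011; C: μ=9.1, E[X²]=91.91.
E[X] = 0.36·5.94 + 0.3·1.7027 + 0.34·9.1 = 5.74321.
E[X²] = 0.36·37.3032 + 0.3·7.5011 + 0.34·91.91 = 46.9289.
Var(X) = E[X²] − (E[X])² = 46.9289 − 32.9845 = 13.9444.

13.944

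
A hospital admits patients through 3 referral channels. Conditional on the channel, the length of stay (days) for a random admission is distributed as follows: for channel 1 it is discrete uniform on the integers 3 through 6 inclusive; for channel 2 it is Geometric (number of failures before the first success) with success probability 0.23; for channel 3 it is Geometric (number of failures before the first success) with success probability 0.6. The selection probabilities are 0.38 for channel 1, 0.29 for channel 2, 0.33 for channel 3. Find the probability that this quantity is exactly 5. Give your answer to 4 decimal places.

0.1151

Conditional on each channel, P(X = 5): 1: 0.25; 2: 0.062256; 3: 0.006144.
By total probability, P(X = 5) = 0.38·0.25 + 0.29·0.062256 + 0.33·0.006144 = 0.115082.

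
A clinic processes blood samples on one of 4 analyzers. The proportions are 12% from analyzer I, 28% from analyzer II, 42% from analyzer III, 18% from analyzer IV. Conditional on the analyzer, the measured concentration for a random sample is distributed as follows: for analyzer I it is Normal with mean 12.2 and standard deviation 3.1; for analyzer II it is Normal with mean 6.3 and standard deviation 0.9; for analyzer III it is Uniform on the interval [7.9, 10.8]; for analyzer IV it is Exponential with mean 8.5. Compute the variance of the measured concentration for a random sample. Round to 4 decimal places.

Per component, I: μ=12.2, E[X²]=158.45; II: μ=6.3, E[X²]=40.5; III: μ=9.35, E[X²]=88.1233; IV: μ=8.5, E[X²]=144.5.
E[X] = 0.12·12.2 + 0.28·6.3 + 0.42·9.35 + 0.18·8.5 = 8.685.
E[X²] = 0.12·158.45 + 0.28·40.5 + 0.42·88.1233 + 0.18·144.5 = 93.3758.
Var(X) = E[X²] − (E[X])² = 93.3758 − 75.4292 = 17.9466.

17.9466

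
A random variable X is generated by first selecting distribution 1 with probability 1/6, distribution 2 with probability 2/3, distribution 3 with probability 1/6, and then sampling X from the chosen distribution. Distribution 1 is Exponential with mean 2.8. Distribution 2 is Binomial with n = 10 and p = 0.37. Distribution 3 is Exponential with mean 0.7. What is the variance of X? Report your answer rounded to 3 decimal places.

Per component, 1: μ=2.8, E[X²]=15.68; 2: μ=3.7, E[X²]=16.021; 3: μ=0.7, E[X²]=0.98.
E[X] = 0.166667·2.8 + 0.666667·3.7 + 0.166667·0.7 = 3.05.
E[X²] = 0.166667·15.68 + 0.666667·16.021 + 0.166667·0.98 = 13.4573.
Var(X) = E[X²] − (E[X])² = 13.4573 − 9.3025 = 4.15483.

4.155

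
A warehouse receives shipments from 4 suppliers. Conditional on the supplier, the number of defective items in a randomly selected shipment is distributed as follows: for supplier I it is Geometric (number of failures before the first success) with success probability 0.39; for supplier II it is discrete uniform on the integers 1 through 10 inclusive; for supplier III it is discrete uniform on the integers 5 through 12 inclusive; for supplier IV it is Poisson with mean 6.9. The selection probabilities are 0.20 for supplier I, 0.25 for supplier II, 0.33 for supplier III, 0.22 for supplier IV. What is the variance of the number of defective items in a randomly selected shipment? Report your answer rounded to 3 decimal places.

Per component, I: μ=1.5641, E[X²]=6.45694; II: μ=5.5, E[X²]=38.5; III: μ=8.5, E[X²]=77.5; IV: μ=6.9, E[X²]=54.51.
E[X] = 0.2·1.5641 + 0.25·5.5 + 0.33·8.5 + 0.22·6.9 = 6.01082.
E[X²] = 0.2·6.45694 + 0.25·38.5 + 0.33·77.5 + 0.22·54.51 = 48.4836.
Var(X) = E[X²] − (E[X])² = 48.4836 − 36.13 = 12.3536.

12.354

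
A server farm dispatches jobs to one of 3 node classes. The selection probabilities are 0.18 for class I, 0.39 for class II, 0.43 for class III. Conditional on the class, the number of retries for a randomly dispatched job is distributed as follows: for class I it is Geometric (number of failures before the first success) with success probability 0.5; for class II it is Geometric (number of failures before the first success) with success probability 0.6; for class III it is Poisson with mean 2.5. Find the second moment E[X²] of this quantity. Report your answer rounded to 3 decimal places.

For each component E[X²] = Var + (mean)², giving I: 3; II: 1.55556; III: 8.75.
Overall E[X²] = 0.18·3 + 0.39·1.55556 + 0.43·8.75 = 4.90917.

4.909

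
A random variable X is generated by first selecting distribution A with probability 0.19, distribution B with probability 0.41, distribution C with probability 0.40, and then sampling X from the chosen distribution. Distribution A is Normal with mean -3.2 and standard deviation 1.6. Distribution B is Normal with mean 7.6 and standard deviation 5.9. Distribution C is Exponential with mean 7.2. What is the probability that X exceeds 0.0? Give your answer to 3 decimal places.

Conditional on each component, P(X > 0.0): A: 0.0227501; B: 0.901151; C: 1.
By total probability, P(X > 0.0) = 0.19·0.0227501 + 0.41·0.901151 + 0.4·1 = 0.773794.

0.774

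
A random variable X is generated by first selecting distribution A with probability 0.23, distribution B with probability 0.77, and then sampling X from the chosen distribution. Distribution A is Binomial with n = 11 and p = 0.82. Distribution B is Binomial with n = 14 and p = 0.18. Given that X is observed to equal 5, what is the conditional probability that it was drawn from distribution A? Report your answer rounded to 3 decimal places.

0.027

Likelihoods P(X=5 | ·): A: 0.00582568; B: 0.0634091.
Posterior ∝ prior × likelihood. Numerator for A: 0.23·0.00582568 = 0.00133991.
Normalizing constant: 0.23·0.00582568 + 0.77·0.0634091 = 0.0501649.
P(A | observation) = 0.00133991 / 0.0501649 = 0.02671.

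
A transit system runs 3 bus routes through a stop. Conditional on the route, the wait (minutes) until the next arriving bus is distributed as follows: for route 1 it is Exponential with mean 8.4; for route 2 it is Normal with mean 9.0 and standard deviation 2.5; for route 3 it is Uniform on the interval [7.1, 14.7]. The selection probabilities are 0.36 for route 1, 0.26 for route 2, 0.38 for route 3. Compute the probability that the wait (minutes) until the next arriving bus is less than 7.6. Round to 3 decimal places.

0.314

Conditional on each route, P(X < 7.6): 1: 0.595362; 2: 0.28774; 3: 0.0657895.
By total probability, P(X < 7.6) = 0.36·0.595362 + 0.26·0.28774 + 0.38·0.0657895 = 0.314143.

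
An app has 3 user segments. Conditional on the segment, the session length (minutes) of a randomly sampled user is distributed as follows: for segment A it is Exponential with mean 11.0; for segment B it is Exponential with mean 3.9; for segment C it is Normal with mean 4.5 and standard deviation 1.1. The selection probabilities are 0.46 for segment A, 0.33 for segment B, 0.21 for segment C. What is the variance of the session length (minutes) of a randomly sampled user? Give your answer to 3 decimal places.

72.692

Per component, A: μ=11, E[X²]=242; B: μ=3.9, E[X²]=30.42; C: μ=4.5, E[X²]=21.46.
E[X] = 0.46·11 + 0.33·3.9 + 0.21·4.5 = 7.292.
E[X²] = 0.46·242 + 0.33·30.42 + 0.21·21.46 = 125.865.
Var(X) = E[X²] − (E[X])² = 125.865 − 53.1733 = 72.6919.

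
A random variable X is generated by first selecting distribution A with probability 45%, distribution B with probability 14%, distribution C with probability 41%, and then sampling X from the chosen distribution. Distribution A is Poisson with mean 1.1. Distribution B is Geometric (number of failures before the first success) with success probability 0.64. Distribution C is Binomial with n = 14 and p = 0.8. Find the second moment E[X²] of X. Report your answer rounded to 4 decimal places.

53.5556

For each component E[X²] = Var + (mean)², giving A: 2.31; B: 1.19531; C: 127.68.
Overall E[X²] = 0.45·2.31 + 0.14·1.19531 + 0.41·127.68 = 53.5556.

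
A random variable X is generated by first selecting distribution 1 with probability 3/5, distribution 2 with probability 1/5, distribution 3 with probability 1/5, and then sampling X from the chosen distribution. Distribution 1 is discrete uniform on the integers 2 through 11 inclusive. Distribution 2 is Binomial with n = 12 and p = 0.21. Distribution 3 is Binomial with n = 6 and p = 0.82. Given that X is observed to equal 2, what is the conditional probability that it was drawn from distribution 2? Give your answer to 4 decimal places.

0.4701

Likelihoods P(X=2 | ·): 1: 0.1; 2: 0.275584; 3: 0.0105879.
Posterior ∝ prior × likelihood. Numerator for 2: 0.2·0.275584 = 0.0551167.
Normalizing constant: 0.6·0.1 + 0.2·0.275584 + 0.2·0.0105879 = 0.117234.
P(2 | observation) = 0.0551167 / 0.117234 = 0.470142.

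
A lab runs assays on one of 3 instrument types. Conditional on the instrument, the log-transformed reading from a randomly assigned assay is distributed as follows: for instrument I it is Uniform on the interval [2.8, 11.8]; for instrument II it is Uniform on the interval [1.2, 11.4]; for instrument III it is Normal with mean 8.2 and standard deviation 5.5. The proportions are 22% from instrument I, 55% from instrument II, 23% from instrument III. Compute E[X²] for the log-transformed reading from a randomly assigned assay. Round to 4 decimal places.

62.2295

For each component E[X²] = Var + (mean)², giving I: 60.04; II: 48.36; III: 97.49.
Overall E[X²] = 0.22·60.04 + 0.55·48.36 + 0.23·97.49 = 62.2295.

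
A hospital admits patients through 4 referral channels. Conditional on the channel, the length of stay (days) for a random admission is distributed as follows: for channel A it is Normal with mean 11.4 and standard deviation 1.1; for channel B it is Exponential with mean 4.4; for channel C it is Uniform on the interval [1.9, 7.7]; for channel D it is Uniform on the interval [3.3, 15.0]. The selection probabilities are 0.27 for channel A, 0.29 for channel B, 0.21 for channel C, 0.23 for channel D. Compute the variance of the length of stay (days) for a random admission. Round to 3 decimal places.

Per component, A: μ=11.4, E[X²]=131.17; B: μ=4.4, E[X²]=38.72; C: μ=4.8, E[X²]=25.8433; D: μ=9.15, E[X²]=95.13.
E[X] = 0.27·11.4 + 0.29·4.4 + 0.21·4.8 + 0.23·9.15 = 7.4665.
E[X²] = 0.27·131.17 + 0.29·38.72 + 0.21·25.8433 + 0.23·95.13 = 73.9517.
Var(X) = E[X²] − (E[X])² = 73.9517 − 55.7486 = 18.2031.

18.203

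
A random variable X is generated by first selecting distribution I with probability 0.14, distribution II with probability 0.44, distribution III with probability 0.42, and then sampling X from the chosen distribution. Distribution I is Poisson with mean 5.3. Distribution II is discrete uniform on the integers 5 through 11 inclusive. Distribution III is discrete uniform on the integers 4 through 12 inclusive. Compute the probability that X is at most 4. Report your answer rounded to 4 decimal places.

Conditional on each component, P(X ≤ 4): I: 0.389518; II: 0; III: 0.111111.
By total probability, P(X ≤ 4) = 0.14·0.389518 + 0.44·0 + 0.42·0.111111 = 0.101199.

0.1012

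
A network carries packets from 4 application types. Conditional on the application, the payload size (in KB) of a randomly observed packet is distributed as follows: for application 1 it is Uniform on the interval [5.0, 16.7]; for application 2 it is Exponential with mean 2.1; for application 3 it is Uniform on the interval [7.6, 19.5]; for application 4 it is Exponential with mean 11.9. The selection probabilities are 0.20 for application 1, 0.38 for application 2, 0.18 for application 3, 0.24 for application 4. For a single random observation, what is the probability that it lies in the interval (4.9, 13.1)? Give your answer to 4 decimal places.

0.3369

Conditional on each application, P(4.9 < X < 13.1): 1: 0.692308; 2: 0.0950184; 3: 0.462185; 4: 0.329889.
By total probability, P(4.9 < X < 13.1) = 0.2·0.692308 + 0.38·0.0950184 + 0.18·0.462185 + 0.24·0.329889 = 0.336935.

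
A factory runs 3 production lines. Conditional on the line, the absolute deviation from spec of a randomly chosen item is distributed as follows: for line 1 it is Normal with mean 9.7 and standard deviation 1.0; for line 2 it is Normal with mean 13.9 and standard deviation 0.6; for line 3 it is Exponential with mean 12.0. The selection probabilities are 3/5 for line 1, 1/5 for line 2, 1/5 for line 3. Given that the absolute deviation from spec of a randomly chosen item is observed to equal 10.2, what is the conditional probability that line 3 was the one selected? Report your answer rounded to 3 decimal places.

Likelihoods f(10.2 | ·): 1: 0.352065; 2: 3.67394e-09; 3: 0.0356179.
Posterior ∝ prior × likelihood. Numerator for 3: 0.2·0.0356179 = 0.00712358.
Normalizing constant: 0.6·0.352065 + 0.2·3.67394e-09 + 0.2·0.0356179 = 0.218363.
P(3 | observation) = 0.00712358 / 0.218363 = 0.0326227.

0.033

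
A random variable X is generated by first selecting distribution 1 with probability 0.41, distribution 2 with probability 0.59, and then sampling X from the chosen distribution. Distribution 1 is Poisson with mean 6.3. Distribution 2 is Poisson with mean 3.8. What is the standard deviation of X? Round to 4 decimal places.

Per component, 1: μ=6.3, E[X²]=45.99; 2: μ=3.8, E[X²]=18.24.
E[X] = 0.41·6.3 + 0.59·3.8 = 4.825.
E[X²] = 0.41·45.99 + 0.59·18.24 = 29.6175.
Var(X) = E[X²] − (E[X])² = 29.6175 − 23.2806 = 6.33688.
SD(X) = √6.33688 = 2.51732.

2.5173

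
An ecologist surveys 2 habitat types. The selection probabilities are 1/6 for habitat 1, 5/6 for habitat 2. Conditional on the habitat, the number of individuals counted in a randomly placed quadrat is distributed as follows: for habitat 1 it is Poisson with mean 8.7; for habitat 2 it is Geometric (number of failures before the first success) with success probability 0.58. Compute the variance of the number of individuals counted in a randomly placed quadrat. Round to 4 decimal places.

Per component, 1: μ=8.7, E[X²]=84.39; 2: μ=0.724138, E[X²]=1.77289.
E[X] = 0.166667·8.7 + 0.833333·0.724138 = 2.05345.
E[X²] = 0.166667·84.39 + 0.833333·1.77289 = 15.5424.
Var(X) = E[X²] − (E[X])² = 15.5424 − 4.21665 = 11.3258.

11.3258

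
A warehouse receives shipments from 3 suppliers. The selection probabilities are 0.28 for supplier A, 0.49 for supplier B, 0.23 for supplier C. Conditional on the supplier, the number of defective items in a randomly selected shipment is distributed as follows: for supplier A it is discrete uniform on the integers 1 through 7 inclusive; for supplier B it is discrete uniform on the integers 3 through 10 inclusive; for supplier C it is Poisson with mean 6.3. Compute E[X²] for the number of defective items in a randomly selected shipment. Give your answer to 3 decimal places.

39.453

For each component E[X²] = Var + (mean)², giving A: 20; B: 47.5; C: 45.99.
Overall E[X²] = 0.28·20 + 0.49·47.5 + 0.23·45.99 = 39.4527.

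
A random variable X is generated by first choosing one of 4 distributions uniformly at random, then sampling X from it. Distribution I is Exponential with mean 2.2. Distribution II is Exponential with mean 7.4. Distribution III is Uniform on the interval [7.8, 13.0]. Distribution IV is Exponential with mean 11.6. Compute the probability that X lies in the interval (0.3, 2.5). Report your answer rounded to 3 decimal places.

Conditional on each component, P(0.3 < X < 2.5): I: 0.551541; II: 0.246959; III: 0; IV: 0.168345.
By total probability, P(0.3 < X < 2.5) = 0.25·0.551541 + 0.25·0.246959 + 0.25·0 + 0.25·0.168345 = 0.241711.

0.242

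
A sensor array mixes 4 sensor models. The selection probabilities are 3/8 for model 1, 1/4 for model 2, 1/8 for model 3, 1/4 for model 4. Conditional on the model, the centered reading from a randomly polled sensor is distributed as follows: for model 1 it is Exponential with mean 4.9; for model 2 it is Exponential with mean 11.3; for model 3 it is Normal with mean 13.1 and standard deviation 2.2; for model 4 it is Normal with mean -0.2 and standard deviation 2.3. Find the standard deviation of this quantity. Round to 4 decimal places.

8.1350

Per component, 1: μ=4.9, E[X²]=48.02; 2: μ=11.3, E[X²]=255.38; 3: μ=13.1, E[X²]=176.45; 4: μ=-0.2, E[X²]=5.33.
E[X] = 0.375·4.9 + 0.25·11.3 + 0.125·13.1 + 0.25·-0.2 = 6.25.
E[X²] = 0.375·48.02 + 0.25·255.38 + 0.125·176.45 + 0.25·5.33 = 105.241.
Var(X) = E[X²] − (E[X])² = 105.241 − 39.0625 = 66.1788.
SD(X) = √66.1788 = 8.13503.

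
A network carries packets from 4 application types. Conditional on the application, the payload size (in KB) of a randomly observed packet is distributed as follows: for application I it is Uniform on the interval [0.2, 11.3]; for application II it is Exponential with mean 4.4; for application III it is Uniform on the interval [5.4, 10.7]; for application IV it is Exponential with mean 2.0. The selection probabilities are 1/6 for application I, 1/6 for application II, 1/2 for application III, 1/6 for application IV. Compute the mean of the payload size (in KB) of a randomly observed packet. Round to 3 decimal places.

Component means — I: 5.75; II: 4.4; III: 8.05; IV: 2.
E[X] = 0.166667·5.75 + 0.166667·4.4 + 0.5·8.05 + 0.166667·2 = 6.05.

6.050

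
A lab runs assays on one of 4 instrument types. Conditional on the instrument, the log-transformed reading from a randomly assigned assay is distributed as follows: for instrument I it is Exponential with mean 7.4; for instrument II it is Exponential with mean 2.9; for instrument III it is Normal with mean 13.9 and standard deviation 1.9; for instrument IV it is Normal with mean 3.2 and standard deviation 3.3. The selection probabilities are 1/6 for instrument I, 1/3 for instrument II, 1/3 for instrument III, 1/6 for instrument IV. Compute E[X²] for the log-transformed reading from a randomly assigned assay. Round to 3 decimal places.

92.988

For each component E[X²] = Var + (mean)², giving I: 109.52; II: 16.82; III: 196.82; IV: 21.13.
Overall E[X²] = 0.166667·109.52 + 0.333333·16.82 + 0.333333·196.82 + 0.166667·21.13 = 92.9883.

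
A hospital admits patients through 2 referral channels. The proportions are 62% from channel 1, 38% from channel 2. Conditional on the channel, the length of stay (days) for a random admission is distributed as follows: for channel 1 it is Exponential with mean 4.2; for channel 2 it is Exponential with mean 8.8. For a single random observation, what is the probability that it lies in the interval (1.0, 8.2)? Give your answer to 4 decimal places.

Conditional on each channel, P(1.0 < X < 8.2): 1: 0.646192; 2: 0.498745.
By total probability, P(1.0 < X < 8.2) = 0.62·0.646192 + 0.38·0.498745 = 0.590162.

0.5902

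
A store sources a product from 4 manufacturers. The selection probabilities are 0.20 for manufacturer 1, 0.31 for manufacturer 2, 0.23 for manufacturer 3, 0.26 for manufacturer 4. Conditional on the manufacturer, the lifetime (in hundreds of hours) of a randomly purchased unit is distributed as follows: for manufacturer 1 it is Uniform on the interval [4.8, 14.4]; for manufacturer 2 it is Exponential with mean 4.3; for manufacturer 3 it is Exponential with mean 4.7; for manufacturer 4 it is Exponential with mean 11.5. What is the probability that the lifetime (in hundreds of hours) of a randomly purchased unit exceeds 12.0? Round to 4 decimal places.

Conditional on each manufacturer, P(X > 12.0): 1: 0.25; 2: 0.0613784; 3: 0.0778329; 4: 0.352227.
By total probability, P(X > 12.0) = 0.2·0.25 + 0.31·0.0613784 + 0.23·0.0778329 + 0.26·0.352227 = 0.178508.

0.1785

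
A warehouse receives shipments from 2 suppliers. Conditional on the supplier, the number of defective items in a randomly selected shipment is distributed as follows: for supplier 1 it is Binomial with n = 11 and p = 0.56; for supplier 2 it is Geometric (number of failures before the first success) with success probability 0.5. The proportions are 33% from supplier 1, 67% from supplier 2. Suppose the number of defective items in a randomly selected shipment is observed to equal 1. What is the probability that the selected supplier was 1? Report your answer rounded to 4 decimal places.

0.0033

Likelihoods P(X=1 | ·): 1: 0.00167536; 2: 0.25.
Posterior ∝ prior × likelihood. Numerator for 1: 0.33·0.00167536 = 0.000552868.
Normalizing constant: 0.33·0.00167536 + 0.67·0.25 = 0.168053.
P(1 | observation) = 0.000552868 / 0.168053 = 0.00328985.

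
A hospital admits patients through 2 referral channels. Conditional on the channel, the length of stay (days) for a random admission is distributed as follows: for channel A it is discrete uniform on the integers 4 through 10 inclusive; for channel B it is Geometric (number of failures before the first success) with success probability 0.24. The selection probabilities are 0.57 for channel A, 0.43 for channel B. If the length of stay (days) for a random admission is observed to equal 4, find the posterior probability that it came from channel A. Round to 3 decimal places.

0.703

Likelihoods P(X=4 | ·): A: 0.142857; B: 0.0800692.
Posterior ∝ prior × likelihood. Numerator for A: 0.57·0.142857 = 0.0814286.
Normalizing constant: 0.57·0.142857 + 0.43·0.0800692 = 0.115858.
P(A | observation) = 0.0814286 / 0.115858 = 0.702829.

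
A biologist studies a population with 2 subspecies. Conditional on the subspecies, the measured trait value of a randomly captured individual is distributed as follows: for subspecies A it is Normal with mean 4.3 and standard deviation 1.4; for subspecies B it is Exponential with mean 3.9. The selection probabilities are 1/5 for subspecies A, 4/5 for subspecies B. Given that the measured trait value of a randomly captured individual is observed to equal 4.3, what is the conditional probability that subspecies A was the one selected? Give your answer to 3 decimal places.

0.456

Likelihoods f(4.3 | ·): A: 0.284959; B: 0.085133.
Posterior ∝ prior × likelihood. Numerator for A: 0.2·0.284959 = 0.0569918.
Normalizing constant: 0.2·0.284959 + 0.8·0.085133 = 0.125098.
P(A | observation) = 0.0569918 / 0.125098 = 0.455576.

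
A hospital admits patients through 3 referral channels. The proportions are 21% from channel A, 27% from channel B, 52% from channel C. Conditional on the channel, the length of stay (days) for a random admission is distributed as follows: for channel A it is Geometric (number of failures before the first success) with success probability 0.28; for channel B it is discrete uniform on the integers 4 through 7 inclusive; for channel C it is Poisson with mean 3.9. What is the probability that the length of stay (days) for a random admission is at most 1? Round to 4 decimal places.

0.1527

Conditional on each channel, P(X ≤ 1): A: 0.4816; B: 0; C: 0.0991854.
By total probability, P(X ≤ 1) = 0.21·0.4816 + 0.27·0 + 0.52·0.0991854 = 0.152712.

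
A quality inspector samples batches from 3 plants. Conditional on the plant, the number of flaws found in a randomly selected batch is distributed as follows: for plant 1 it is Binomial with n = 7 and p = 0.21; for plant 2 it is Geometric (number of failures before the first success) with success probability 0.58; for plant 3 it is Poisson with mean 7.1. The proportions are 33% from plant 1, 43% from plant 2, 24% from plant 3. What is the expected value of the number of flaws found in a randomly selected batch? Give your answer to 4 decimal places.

Component means — 1: 1.47; 2: 0.724138; 3: 7.1.
E[X] = 0.33·1.47 + 0.43·0.724138 + 0.24·7.1 = 2.50048.

2.5005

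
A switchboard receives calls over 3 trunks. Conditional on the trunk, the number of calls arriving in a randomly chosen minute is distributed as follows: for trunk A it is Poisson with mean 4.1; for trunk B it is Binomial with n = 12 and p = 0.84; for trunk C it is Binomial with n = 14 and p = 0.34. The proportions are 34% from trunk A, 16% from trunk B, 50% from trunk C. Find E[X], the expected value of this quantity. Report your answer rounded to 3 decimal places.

Component means — A: 4.1; B: 10.08; C: 4.76.
E[X] = 0.34·4.1 + 0.16·10.08 + 0.5·4.76 = 5.3868.

5.387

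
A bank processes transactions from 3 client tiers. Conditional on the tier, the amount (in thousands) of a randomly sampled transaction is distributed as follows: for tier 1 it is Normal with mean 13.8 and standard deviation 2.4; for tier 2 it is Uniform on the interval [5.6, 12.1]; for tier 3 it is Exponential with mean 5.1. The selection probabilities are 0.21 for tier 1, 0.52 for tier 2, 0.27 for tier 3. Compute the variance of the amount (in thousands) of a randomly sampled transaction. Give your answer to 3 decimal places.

Per component, 1: μ=13.8, E[X²]=196.2; 2: μ=8.85, E[X²]=81.8433; 3: μ=5.1, E[X²]=52.02.
E[X] = 0.21·13.8 + 0.52·8.85 + 0.27·5.1 = 8.877.
E[X²] = 0.21·196.2 + 0.52·81.8433 + 0.27·52.02 = 97.8059.
Var(X) = E[X²] − (E[X])² = 97.8059 − 78.8011 = 19.0048.

19.005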